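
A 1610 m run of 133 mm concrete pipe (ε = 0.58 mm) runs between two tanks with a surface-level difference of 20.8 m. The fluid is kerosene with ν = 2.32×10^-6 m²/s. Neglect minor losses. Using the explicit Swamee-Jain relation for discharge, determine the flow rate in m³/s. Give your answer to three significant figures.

Swamee-Jain (Type II): Q = -0.965·√(gD⁵h_f/L)·ln[ε/(3.7D) + √(3.17ν²L/(gD³h_f))]
√(gD⁵h_f/L) = √(9.81·0.133⁵·20.8/1610) = 0.002297
ε/(3.7D) = 0.00118; √(3.17ν²L/(gD³h_f)) = 2.39×10^-4
Q = -0.965·0.002297·ln(0.001418) = 0.01454 m³/s
Check: V = 1.05 m/s, Re = 6.00×10^4, f = 0.03113, h_f = 21.0 m ≈ 20.8 m ✓

Q ≈ 0.0145 m³/s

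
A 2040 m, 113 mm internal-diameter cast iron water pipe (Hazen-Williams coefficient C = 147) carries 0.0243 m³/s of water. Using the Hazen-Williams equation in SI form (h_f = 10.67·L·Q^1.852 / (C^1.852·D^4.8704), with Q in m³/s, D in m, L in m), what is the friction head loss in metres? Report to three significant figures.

h_f = 10.67·2040·0.0243^1.852 / (147^1.852·0.113^4.8704) = 88.30 m

h_f ≈ 88.3 m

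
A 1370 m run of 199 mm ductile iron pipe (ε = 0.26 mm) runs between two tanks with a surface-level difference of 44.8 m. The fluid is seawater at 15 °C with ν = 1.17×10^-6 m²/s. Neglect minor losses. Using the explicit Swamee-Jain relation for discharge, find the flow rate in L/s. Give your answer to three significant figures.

Q ≈ 75.7 L/s

Swamee-Jain (Type II): Q = -0.965·√(gD⁵h_f/L)·ln[ε/(3.7D) + √(3.17ν²L/(gD³h_f))]
√(gD⁵h_f/L) = √(9.81·0.199⁵·44.8/1370) = 0.01001
ε/(3.7D) = 3.53×10^-4; √(3.17ν²L/(gD³h_f)) = 4.14×10^-5
Q = -0.965·0.01001·ln(3.945×10^-4) = 0.07568 m³/s
Check: V = 2.43 m/s, Re = 4.14×10^5, f = 0.02170, h_f = 45.1 m ≈ 44.8 m ✓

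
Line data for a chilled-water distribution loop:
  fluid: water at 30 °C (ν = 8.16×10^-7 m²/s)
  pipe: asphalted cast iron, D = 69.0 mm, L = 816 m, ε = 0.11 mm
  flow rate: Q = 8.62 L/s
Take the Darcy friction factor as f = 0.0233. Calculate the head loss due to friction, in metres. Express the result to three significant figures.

V = 4Q/(πD²) = 4·0.00862/(π·0.0690²) = 2.305 m/s
h_f = f(L/D)V²/(2g) = 0.02330·(816/0.0690)·2.305²/(2·9.81) = 74.63 m

h_f ≈ 74.6 m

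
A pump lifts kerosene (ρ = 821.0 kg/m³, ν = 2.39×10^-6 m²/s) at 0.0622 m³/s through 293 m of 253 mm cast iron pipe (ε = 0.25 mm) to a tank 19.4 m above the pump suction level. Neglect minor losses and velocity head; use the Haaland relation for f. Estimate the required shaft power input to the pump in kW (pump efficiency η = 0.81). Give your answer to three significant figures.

P_shaft ≈ 13.2 kW

V = 4Q/(πD²) = 1.237 m/s; Re = 1.31×10^5; ε/D = 9.88×10^-4; f = 0.02144
h_f = f(L/D)V²/2g = 1.937 m
Total head H = z + h_f = 19.4 + 1.937 = 21.34 m
P_hyd = ρgQH = 821.0·9.81·0.0622·21.34 = 10.69 kW
P_shaft = P_hyd/η = 10.69/0.81 = 13.20 kW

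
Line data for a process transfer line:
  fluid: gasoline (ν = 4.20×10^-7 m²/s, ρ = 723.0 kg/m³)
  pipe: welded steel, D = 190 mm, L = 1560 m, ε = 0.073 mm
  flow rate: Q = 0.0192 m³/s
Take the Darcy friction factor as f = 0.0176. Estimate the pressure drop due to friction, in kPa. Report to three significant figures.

V = 4Q/(πD²) = 4·0.0192/(π·0.190²) = 0.6772 m/s
h_f = f(L/D)V²/(2g) = 0.01760·(1560/0.190)·0.6772²/(2·9.81) = 3.377 m
Δp = ρg·h_f = 723.0·9.81·3.377 = 23.96 kPa

Δp ≈ 24.0 kPa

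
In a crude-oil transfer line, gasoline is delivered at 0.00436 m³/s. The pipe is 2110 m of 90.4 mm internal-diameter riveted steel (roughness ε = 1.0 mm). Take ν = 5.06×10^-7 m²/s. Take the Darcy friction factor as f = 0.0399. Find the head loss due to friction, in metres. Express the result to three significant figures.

V = 4Q/(πD²) = 4·0.00436/(π·0.0904²) = 0.6793 m/s
h_f = f(L/D)V²/(2g) = 0.03990·(2110/0.0904)·0.6793²/(2·9.81) = 21.90 m

h_f ≈ 21.9 m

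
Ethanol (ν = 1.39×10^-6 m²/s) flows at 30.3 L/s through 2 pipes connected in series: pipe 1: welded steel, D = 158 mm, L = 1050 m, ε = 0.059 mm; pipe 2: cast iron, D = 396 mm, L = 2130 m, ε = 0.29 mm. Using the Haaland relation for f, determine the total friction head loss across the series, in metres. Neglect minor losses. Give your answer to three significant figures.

H ≈ 15.1 m

Pipe 1: V = 1.545 m/s, Re = 1.76×10^5, ε/D = 3.73×10^-4, f = 0.01819, h_1 = f(L/D)V²/2g = 14.71 m
Pipe 2: V = 0.2460 m/s, Re = 7.01×10^4, ε/D = 7.32×10^-4, f = 0.02189, h_2 = f(L/D)V²/2g = 0.3633 m
Series → Q common, losses add: H = Σh = 15.08 m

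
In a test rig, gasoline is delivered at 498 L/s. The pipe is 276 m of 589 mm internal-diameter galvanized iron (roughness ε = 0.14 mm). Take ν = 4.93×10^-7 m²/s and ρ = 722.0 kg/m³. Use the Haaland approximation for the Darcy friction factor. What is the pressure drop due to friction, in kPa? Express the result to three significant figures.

V = 4Q/(πD²) = 4·0.498/(π·0.589²) = 1.828 m/s
Re = VD/ν = 1.828·0.589/4.93×10^-7 = 2.18×10^6 → turbulent
ε/D = 0.14/589 = 2.38×10^-4
Haaland: f = 0.01461
h_f = f(L/D)V²/(2g) = 0.01461·(276/0.589)·1.828²/(2·9.81) = 1.166 m
Δp = ρg·h_f = 722.0·9.81·1.166 = 8.258 kPa

Δp ≈ 8.26 kPa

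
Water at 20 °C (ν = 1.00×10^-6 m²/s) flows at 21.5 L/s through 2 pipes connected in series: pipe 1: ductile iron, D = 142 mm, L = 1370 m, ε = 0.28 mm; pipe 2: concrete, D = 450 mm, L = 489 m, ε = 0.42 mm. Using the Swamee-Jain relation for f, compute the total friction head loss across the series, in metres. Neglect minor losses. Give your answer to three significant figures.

Pipe 1: V = 1.358 m/s, Re = 1.93×10^5, ε/D = 0.00197, f = 0.02444, h_1 = f(L/D)V²/2g = 22.15 m
Pipe 2: V = 0.1352 m/s, Re = 6.08×10^4, ε/D = 9.33×10^-4, f = 0.02337, h_2 = f(L/D)V²/2g = 0.02365 m
Series → Q common, losses add: H = Σh = 22.17 m

H ≈ 22.2 m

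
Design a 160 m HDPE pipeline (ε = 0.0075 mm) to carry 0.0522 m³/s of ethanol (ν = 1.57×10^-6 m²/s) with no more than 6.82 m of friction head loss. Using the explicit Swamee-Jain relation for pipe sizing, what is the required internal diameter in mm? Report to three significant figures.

D ≈ 153 mm

Swamee-Jain (Type III): D = 0.66·[ε^1.25·(LQ²/(gh_f))^4.75 + ν·Q^9.4·(L/(gh_f))^5.2]^0.04
LQ²/(gh_f) = 0.006516; L/(gh_f) = 2.391
Term 1 = ε^1.25·(…)^4.75 = 1.62×10^-17; Term 2 = ν·Q^9.4·(…)^5.2 = 1.29×10^-16
D = 0.66·(1.62×10^-17 + 1.29×10^-16)^0.04 = 0.1535 m = 153 mm
Check: V = 2.82 m/s, Re = 2.76×10^5, f = 0.01513, h_f = 6.40 m ≈ 6.82 m ✓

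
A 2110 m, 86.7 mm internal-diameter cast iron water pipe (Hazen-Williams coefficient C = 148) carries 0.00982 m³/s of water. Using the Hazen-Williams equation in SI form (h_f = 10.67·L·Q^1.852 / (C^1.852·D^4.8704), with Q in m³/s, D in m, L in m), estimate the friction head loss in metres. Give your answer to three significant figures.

h_f = 10.67·2110·0.00982^1.852 / (148^1.852·0.0867^4.8704) = 61.20 m

h_f ≈ 61.2 m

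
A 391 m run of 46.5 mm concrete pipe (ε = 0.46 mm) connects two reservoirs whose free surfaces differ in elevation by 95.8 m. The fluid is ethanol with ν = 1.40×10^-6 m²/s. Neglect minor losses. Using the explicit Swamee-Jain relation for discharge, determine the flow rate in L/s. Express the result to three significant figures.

Swamee-Jain (Type II): Q = -0.965·√(gD⁵h_f/L)·ln[ε/(3.7D) + √(3.17ν²L/(gD³h_f))]
√(gD⁵h_f/L) = √(9.81·0.0465⁵·95.8/391) = 7.229×10^-4
ε/(3.7D) = 0.00267; √(3.17ν²L/(gD³h_f)) = 1.60×10^-4
Q = -0.965·7.229×10^-4·ln(0.002834) = 0.004092 m³/s
Check: V = 2.41 m/s, Re = 8.00×10^4, f = 0.03880, h_f = 96.6 m ≈ 95.8 m ✓

Q ≈ 4.09 L/s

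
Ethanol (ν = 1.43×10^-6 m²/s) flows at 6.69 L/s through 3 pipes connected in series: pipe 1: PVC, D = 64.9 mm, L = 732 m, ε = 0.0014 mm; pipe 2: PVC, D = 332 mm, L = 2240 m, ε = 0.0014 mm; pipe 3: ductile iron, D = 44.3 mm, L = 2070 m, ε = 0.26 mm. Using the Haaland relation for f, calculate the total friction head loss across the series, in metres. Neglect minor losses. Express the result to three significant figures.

Pipe 1: V = 2.022 m/s, Re = 9.18×10^4, ε/D = 2.16×10^-5, f = 0.01823, h_1 = f(L/D)V²/2g = 42.85 m
Pipe 2: V = 0.07728 m/s, Re = 1.79×10^4, ε/D = 4.22×10^-6, f = 0.02647, h_2 = f(L/D)V²/2g = 0.05436 m
Pipe 3: V = 4.340 m/s, Re = 1.34×10^5, ε/D = 0.00587, f = 0.03254, h_3 = f(L/D)V²/2g = 1460 m
Series → Q common, losses add: H = Σh = 1503 m

H ≈ 1500 m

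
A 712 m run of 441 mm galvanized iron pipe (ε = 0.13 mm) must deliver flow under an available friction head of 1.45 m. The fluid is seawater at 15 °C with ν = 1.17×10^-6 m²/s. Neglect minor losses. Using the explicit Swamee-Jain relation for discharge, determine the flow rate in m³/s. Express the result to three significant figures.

Swamee-Jain (Type II): Q = -0.965·√(gD⁵h_f/L)·ln[ε/(3.7D) + √(3.17ν²L/(gD³h_f))]
√(gD⁵h_f/L) = √(9.81·0.441⁵·1.45/712) = 0.01825
ε/(3.7D) = 7.97×10^-5; √(3.17ν²L/(gD³h_f)) = 5.03×10^-5
Q = -0.965·0.01825·ln(1.300×10^-4) = 0.1576 m³/s
Check: V = 1.03 m/s, Re = 3.89×10^5, f = 0.01664, h_f = 1.46 m ≈ 1.45 m ✓

Q ≈ 0.158 m³/s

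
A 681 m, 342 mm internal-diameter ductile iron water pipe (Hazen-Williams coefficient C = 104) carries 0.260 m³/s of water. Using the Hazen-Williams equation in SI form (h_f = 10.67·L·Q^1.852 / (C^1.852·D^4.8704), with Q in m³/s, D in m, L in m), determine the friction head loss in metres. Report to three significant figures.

h_f ≈ 20.5 m

h_f = 10.67·681·0.260^1.852 / (104^1.852·0.342^4.8704) = 20.50 m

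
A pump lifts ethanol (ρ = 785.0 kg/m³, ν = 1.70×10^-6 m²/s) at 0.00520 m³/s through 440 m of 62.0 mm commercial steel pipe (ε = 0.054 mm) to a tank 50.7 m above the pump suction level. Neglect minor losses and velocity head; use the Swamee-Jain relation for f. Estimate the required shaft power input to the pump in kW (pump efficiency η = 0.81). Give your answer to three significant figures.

V = 4Q/(πD²) = 1.722 m/s; Re = 6.28×10^4; ε/D = 8.71×10^-4; f = 0.02308
h_f = f(L/D)V²/2g = 24.76 m
Total head H = z + h_f = 50.7 + 24.76 = 75.46 m
P_hyd = ρgQH = 785.0·9.81·0.00520·75.46 = 3.022 kW
P_shaft = P_hyd/η = 3.022/0.81 = 3.731 kW

P_shaft ≈ 3.73 kW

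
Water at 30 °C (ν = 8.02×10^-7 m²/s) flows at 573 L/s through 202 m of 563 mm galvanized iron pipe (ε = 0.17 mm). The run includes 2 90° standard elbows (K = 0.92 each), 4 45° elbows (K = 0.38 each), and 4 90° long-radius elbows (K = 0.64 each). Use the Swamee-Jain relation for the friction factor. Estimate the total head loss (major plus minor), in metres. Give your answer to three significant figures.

H_L ≈ 3.10 m

V = 4Q/(πD²) = 2.302 m/s; V²/2g = 0.2700 m
Re = 1.62×10^6, ε/D = 3.02×10^-4 → f = 0.01550 (Swamee-Jain)
Major: h_f = f(L/D)·V²/2g = 0.01550·358.8·0.2700 = 1.502 m
Minor: ΣK = 5.92; h_m = ΣK·V²/2g = 1.599 m
Total H_L = 1.502 + 1.599 = 3.100 m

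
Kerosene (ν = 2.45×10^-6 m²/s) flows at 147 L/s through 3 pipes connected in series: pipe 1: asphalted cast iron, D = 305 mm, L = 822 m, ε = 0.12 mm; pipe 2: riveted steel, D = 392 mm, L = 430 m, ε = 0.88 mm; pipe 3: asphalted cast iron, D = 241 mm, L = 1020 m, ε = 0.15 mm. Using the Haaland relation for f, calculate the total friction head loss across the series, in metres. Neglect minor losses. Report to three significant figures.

Pipe 1: V = 2.012 m/s, Re = 2.50×10^5, ε/D = 3.93×10^-4, f = 0.01768, h_1 = f(L/D)V²/2g = 9.833 m
Pipe 2: V = 1.218 m/s, Re = 1.95×10^5, ε/D = 0.00224, f = 0.02495, h_2 = f(L/D)V²/2g = 2.070 m
Pipe 3: V = 3.223 m/s, Re = 3.17×10^5, ε/D = 6.22×10^-4, f = 0.01869, h_3 = f(L/D)V²/2g = 41.88 m
Series → Q common, losses add: H = Σh = 53.78 m

H ≈ 53.8 m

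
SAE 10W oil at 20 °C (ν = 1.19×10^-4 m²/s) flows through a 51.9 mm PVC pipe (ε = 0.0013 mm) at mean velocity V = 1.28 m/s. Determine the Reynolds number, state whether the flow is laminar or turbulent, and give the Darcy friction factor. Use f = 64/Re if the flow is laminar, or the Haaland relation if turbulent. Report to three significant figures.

Re ≈ 558; laminar; f = 64/Re ≈ 0.115

Re = VD/ν = 1.280·0.0519/1.19×10^-4 = 558
Re < 2300 → laminar → f = 64/Re = 0.1146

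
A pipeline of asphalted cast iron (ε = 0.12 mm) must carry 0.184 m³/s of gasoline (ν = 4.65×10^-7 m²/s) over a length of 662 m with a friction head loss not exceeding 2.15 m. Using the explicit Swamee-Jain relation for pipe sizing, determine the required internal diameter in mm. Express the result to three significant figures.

Swamee-Jain (Type III): D = 0.66·[ε^1.25·(LQ²/(gh_f))^4.75 + ν·Q^9.4·(L/(gh_f))^5.2]^0.04
LQ²/(gh_f) = 1.063; L/(gh_f) = 31.39
Term 1 = ε^1.25·(…)^4.75 = 1.68×10^-5; Term 2 = ν·Q^9.4·(…)^5.2 = 3.47×10^-6
D = 0.66·(1.68×10^-5 + 3.47×10^-6)^0.04 = 0.4283 m = 428 mm
Check: V = 1.28 m/s, Re = 1.18×10^6, f = 0.01547, h_f = 1.99 m ≈ 2.15 m ✓

D ≈ 428 mm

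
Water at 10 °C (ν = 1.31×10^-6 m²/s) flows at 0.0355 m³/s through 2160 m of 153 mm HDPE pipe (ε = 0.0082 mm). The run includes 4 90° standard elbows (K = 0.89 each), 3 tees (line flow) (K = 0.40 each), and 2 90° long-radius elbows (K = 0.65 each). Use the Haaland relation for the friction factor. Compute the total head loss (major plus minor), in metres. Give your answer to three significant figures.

V = 4Q/(πD²) = 1.931 m/s; V²/2g = 0.1900 m
Re = 2.26×10^5, ε/D = 5.36×10^-5 → f = 0.01553 (Haaland)
Major: h_f = f(L/D)·V²/2g = 0.01553·14118·0.1900 = 41.67 m
Minor: ΣK = 6.06; h_m = ΣK·V²/2g = 1.152 m
Total H_L = 41.67 + 1.152 = 42.82 m

H_L ≈ 42.8 m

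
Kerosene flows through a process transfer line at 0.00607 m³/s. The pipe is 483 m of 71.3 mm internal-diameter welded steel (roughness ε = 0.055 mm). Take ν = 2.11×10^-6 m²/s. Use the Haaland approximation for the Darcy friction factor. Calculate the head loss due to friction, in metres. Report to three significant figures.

V = 4Q/(πD²) = 4·0.00607/(π·0.0713²) = 1.520 m/s
Re = VD/ν = 1.520·0.0713/2.11×10^-6 = 5.14×10^4 → turbulent
ε/D = 0.055/71.3 = 7.71×10^-4
Haaland: f = 0.02298
h_f = f(L/D)V²/(2g) = 0.02298·(483/0.0713)·1.520²/(2·9.81) = 18.34 m

h_f ≈ 18.3 m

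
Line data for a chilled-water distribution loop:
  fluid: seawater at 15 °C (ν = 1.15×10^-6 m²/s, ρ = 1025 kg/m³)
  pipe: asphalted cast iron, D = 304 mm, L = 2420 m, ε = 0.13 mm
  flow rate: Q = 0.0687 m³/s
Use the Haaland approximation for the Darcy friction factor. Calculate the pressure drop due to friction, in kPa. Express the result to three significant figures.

Δp ≈ 65.4 kPa

V = 4Q/(πD²) = 4·0.0687/(π·0.304²) = 0.9465 m/s
Re = VD/ν = 0.9465·0.304/1.15×10^-6 = 2.50×10^5 → turbulent
ε/D = 0.13/304 = 4.28×10^-4
Haaland: f = 0.01789
h_f = f(L/D)V²/(2g) = 0.01789·(2420/0.304)·0.9465²/(2·9.81) = 6.503 m
Δp = ρg·h_f = 1025·9.81·6.503 = 65.39 kPa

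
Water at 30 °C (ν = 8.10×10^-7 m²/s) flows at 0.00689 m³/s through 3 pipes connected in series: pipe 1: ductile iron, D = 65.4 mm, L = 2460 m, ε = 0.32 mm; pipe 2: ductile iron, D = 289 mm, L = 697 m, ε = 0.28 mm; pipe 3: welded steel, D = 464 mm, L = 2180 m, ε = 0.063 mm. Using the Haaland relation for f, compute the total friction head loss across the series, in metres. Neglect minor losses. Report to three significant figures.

Pipe 1: V = 2.051 m/s, Re = 1.66×10^5, ε/D = 0.00489, f = 0.03076, h_1 = f(L/D)V²/2g = 248.1 m
Pipe 2: V = 0.1050 m/s, Re = 3.75×10^4, ε/D = 9.69×10^-4, f = 0.02466, h_2 = f(L/D)V²/2g = 0.03344 m
Pipe 3: V = 0.04075 m/s, Re = 2.33×10^4, ε/D = 1.36×10^-4, f = 0.02502, h_3 = f(L/D)V²/2g = 0.009948 m
Series → Q common, losses add: H = Σh = 248.1 m

H ≈ 248 m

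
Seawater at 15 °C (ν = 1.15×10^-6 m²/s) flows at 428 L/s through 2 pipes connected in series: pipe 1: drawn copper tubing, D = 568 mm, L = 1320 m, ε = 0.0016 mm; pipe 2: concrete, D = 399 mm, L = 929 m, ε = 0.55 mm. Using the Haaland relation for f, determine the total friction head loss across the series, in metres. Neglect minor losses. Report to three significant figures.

H ≈ 33.9 m

Pipe 1: V = 1.689 m/s, Re = 8.34×10^5, ε/D = 2.82×10^-6, f = 0.01199, h_1 = f(L/D)V²/2g = 4.051 m
Pipe 2: V = 3.423 m/s, Re = 1.19×10^6, ε/D = 0.00138, f = 0.02149, h_2 = f(L/D)V²/2g = 29.87 m
Series → Q common, losses add: H = Σh = 33.93 m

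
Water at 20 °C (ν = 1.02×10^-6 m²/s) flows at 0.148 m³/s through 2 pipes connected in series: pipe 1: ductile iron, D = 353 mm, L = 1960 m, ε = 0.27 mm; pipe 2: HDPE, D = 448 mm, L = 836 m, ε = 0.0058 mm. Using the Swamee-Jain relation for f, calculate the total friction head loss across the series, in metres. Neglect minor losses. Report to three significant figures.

H ≈ 13.6 m

Pipe 1: V = 1.512 m/s, Re = 5.23×10^5, ε/D = 7.65×10^-4, f = 0.01922, h_1 = f(L/D)V²/2g = 12.44 m
Pipe 2: V = 0.9389 m/s, Re = 4.12×10^5, ε/D = 1.29×10^-5, f = 0.01374, h_2 = f(L/D)V²/2g = 1.152 m
Series → Q common, losses add: H = Σh = 13.59 m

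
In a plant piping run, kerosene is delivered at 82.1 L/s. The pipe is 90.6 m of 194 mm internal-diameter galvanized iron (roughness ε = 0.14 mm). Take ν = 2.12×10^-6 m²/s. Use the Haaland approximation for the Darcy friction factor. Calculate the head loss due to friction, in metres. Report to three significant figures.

h_f ≈ 3.57 m

V = 4Q/(πD²) = 4·0.0821/(π·0.194²) = 2.777 m/s
Re = VD/ν = 2.777·0.194/2.12×10^-6 = 2.54×10^5 → turbulent
ε/D = 0.14/194 = 7.22×10^-4
Haaland: f = 0.01943
h_f = f(L/D)V²/(2g) = 0.01943·(90.6/0.194)·2.777²/(2·9.81) = 3.568 m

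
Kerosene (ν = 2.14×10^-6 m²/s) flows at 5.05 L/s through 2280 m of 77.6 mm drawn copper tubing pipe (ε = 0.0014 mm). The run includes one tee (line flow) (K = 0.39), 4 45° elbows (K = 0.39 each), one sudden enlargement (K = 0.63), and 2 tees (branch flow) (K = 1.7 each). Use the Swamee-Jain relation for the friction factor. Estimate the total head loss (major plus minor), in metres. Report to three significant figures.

H_L ≈ 38.0 m

V = 4Q/(πD²) = 1.068 m/s; V²/2g = 0.05811 m
Re = 3.87×10^4, ε/D = 1.80×10^-5 → f = 0.02207 (Swamee-Jain)
Major: h_f = f(L/D)·V²/2g = 0.02207·29381·0.05811 = 37.69 m
Minor: ΣK = 5.98; h_m = ΣK·V²/2g = 0.3475 m
Total H_L = 37.69 + 0.3475 = 38.04 m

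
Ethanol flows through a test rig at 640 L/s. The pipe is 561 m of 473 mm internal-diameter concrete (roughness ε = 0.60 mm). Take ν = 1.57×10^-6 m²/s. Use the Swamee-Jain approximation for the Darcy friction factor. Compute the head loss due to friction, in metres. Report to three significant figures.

h_f ≈ 17.0 m

V = 4Q/(πD²) = 4·0.640/(π·0.473²) = 3.642 m/s
Re = VD/ν = 3.642·0.473/1.57×10^-6 = 1.10×10^6 → turbulent
ε/D = 0.60/473 = 0.00127
Swamee-Jain: f = 0.02114
h_f = f(L/D)V²/(2g) = 0.02114·(561/0.473)·3.642²/(2·9.81) = 16.95 m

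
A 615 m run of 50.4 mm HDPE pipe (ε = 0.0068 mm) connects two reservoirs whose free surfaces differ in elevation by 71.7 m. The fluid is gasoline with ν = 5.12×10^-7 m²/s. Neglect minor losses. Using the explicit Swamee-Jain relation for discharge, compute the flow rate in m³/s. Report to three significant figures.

Swamee-Jain (Type II): Q = -0.965·√(gD⁵h_f/L)·ln[ε/(3.7D) + √(3.17ν²L/(gD³h_f))]
√(gD⁵h_f/L) = √(9.81·0.0504⁵·71.7/615) = 6.099×10^-4
ε/(3.7D) = 3.65×10^-5; √(3.17ν²L/(gD³h_f)) = 7.53×10^-5
Q = -0.965·6.099×10^-4·ln(1.118×10^-4) = 0.005355 m³/s
Check: V = 2.68 m/s, Re = 2.64×10^5, f = 0.01602, h_f = 71.8 m ≈ 71.7 m ✓

Q ≈ 0.00535 m³/s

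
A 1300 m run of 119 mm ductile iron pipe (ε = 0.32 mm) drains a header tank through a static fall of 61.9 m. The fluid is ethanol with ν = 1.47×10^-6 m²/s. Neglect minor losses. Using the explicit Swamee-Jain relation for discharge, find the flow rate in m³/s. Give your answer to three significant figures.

Swamee-Jain (Type II): Q = -0.965·√(gD⁵h_f/L)·ln[ε/(3.7D) + √(3.17ν²L/(gD³h_f))]
√(gD⁵h_f/L) = √(9.81·0.119⁵·61.9/1300) = 0.003339
ε/(3.7D) = 7.27×10^-4; √(3.17ν²L/(gD³h_f)) = 9.33×10^-5
Q = -0.965·0.003339·ln(8.201×10^-4) = 0.02289 m³/s
Check: V = 2.06 m/s, Re = 1.67×10^5, f = 0.02644, h_f = 62.4 m ≈ 61.9 m ✓

Q ≈ 0.0229 m³/s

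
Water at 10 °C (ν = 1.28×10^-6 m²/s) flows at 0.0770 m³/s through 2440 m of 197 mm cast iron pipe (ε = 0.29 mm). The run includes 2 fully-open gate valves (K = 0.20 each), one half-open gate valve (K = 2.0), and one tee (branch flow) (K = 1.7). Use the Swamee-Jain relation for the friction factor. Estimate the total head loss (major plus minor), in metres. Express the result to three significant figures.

V = 4Q/(πD²) = 2.526 m/s; V²/2g = 0.3253 m
Re = 3.89×10^5, ε/D = 0.00147 → f = 0.02234 (Swamee-Jain)
Major: h_f = f(L/D)·V²/2g = 0.02234·12386·0.3253 = 89.99 m
Minor: ΣK = 4.10; h_m = ΣK·V²/2g = 1.334 m
Total H_L = 89.99 + 1.334 = 91.32 m

H_L ≈ 91.3 m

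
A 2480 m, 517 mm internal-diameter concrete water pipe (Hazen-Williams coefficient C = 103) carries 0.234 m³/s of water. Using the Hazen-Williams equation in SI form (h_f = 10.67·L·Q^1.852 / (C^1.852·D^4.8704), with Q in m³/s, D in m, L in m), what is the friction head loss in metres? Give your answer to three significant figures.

h_f = 10.67·2480·0.234^1.852 / (103^1.852·0.517^4.8704) = 8.357 m

h_f ≈ 8.36 m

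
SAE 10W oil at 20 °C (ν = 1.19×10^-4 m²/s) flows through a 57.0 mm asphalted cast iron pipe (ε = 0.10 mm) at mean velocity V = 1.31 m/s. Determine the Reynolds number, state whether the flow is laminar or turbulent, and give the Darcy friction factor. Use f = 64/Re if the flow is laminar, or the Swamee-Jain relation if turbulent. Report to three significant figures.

Re ≈ 627; laminar; f = 64/Re ≈ 0.102

Re = VD/ν = 1.310·0.0570/1.19×10^-4 = 627
Re < 2300 → laminar → f = 64/Re = 0.1020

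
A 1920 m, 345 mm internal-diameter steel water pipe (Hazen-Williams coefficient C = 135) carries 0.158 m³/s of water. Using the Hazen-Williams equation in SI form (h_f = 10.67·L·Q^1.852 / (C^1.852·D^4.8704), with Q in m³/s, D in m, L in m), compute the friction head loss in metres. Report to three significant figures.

h_f = 10.67·1920·0.158^1.852 / (135^1.852·0.345^4.8704) = 13.58 m

h_f ≈ 13.6 m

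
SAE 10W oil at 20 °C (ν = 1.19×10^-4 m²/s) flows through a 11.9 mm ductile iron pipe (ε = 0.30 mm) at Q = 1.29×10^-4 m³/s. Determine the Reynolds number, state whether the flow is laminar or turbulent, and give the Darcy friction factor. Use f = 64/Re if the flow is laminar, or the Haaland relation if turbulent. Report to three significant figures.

Re ≈ 116; laminar; f = 64/Re ≈ 0.552

V = 4Q/(πD²) = 1.160 m/s
Re = VD/ν = 1.160·0.0119/1.19×10^-4 = 116
Re < 2300 → laminar → f = 64/Re = 0.5518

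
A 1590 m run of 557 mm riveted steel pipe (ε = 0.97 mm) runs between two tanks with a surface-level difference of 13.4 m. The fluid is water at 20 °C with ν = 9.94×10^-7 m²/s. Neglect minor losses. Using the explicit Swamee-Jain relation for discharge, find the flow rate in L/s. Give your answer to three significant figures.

Swamee-Jain (Type II): Q = -0.965·√(gD⁵h_f/L)·ln[ε/(3.7D) + √(3.17ν²L/(gD³h_f))]
√(gD⁵h_f/L) = √(9.81·0.557⁵·13.4/1590) = 0.06658
ε/(3.7D) = 4.71×10^-4; √(3.17ν²L/(gD³h_f)) = 1.48×10^-5
Q = -0.965·0.06658·ln(4.855×10^-4) = 0.4902 m³/s
Check: V = 2.01 m/s, Re = 1.13×10^6, f = 0.02284, h_f = 13.4 m ≈ 13.4 m ✓

Q ≈ 490 L/s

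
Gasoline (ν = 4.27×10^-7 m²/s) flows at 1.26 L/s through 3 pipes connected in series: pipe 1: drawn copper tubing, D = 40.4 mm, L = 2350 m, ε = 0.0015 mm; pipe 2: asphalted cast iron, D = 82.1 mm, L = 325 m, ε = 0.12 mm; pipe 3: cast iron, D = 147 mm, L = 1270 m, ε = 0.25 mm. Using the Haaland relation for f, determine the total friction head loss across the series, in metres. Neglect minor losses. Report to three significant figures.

Pipe 1: V = 0.9829 m/s, Re = 9.30×10^4, ε/D = 3.71×10^-5, f = 0.01824, h_1 = f(L/D)V²/2g = 52.25 m
Pipe 2: V = 0.2380 m/s, Re = 4.58×10^4, ε/D = 0.00146, f = 0.02522, h_2 = f(L/D)V²/2g = 0.2883 m
Pipe 3: V = 0.07424 m/s, Re = 2.56×10^4, ε/D = 0.00170, f = 0.02783, h_3 = f(L/D)V²/2g = 0.06754 m
Series → Q common, losses add: H = Σh = 52.61 m

H ≈ 52.6 m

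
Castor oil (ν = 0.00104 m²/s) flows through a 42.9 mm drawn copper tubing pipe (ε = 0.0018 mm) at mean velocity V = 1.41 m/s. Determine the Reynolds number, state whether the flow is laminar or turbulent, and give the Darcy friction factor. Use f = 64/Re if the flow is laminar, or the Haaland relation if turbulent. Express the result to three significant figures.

Re ≈ 58.2; laminar; f = 64/Re ≈ 1.10

Re = VD/ν = 1.410·0.0429/0.00104 = 58.2
Re < 2300 → laminar → f = 64/Re = 1.100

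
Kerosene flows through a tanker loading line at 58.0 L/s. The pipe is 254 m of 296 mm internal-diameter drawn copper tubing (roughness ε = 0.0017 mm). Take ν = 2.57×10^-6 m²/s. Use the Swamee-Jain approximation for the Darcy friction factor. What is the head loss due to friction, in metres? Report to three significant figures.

V = 4Q/(πD²) = 4·0.0580/(π·0.296²) = 0.8429 m/s
Re = VD/ν = 0.8429·0.296/2.57×10^-6 = 9.71×10^4 → turbulent
ε/D = 0.0017/296 = 5.74×10^-6
Swamee-Jain: f = 0.01801
h_f = f(L/D)V²/(2g) = 0.01801·(254/0.296)·0.8429²/(2·9.81) = 0.5595 m

h_f ≈ 0.560 m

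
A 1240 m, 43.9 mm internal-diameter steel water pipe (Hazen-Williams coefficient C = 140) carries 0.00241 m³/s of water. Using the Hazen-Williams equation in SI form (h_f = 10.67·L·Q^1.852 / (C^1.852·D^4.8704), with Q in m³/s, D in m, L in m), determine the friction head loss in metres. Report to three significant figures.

h_f = 10.67·1240·0.00241^1.852 / (140^1.852·0.0439^4.8704) = 81.32 m

h_f ≈ 81.3 m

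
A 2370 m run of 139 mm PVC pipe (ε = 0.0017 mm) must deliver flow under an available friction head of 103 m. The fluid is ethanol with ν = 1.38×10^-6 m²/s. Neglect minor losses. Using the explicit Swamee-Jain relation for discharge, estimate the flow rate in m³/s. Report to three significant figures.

Q ≈ 0.0431 m³/s

Swamee-Jain (Type II): Q = -0.965·√(gD⁵h_f/L)·ln[ε/(3.7D) + √(3.17ν²L/(gD³h_f))]
√(gD⁵h_f/L) = √(9.81·0.139⁵·103/2370) = 0.004703
ε/(3.7D) = 3.31×10^-6; √(3.17ν²L/(gD³h_f)) = 7.26×10^-5
Q = -0.965·0.004703·ln(7.592×10^-5) = 0.04305 m³/s
Check: V = 2.84 m/s, Re = 2.86×10^5, f = 0.01465, h_f = 102 m ≈ 103 m ✓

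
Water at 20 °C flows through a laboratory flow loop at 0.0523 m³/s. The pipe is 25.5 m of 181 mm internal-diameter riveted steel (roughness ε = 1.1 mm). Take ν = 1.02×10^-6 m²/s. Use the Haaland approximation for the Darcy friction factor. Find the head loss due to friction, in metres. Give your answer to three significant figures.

V = 4Q/(πD²) = 4·0.0523/(π·0.181²) = 2.033 m/s
Re = VD/ν = 2.033·0.181/1.02×10^-6 = 3.61×10^5 → turbulent
ε/D = 1.1/181 = 0.00608
Haaland: f = 0.03252
h_f = f(L/D)V²/(2g) = 0.03252·(25.5/0.181)·2.033²/(2·9.81) = 0.9648 m

h_f ≈ 0.965 m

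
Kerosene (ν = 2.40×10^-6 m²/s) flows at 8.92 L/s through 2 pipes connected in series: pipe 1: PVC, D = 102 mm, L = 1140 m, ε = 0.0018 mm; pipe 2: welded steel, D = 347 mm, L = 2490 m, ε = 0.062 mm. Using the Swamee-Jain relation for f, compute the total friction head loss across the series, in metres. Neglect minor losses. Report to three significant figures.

Pipe 1: V = 1.092 m/s, Re = 4.64×10^4, ε/D = 1.76×10^-5, f = 0.02119, h_1 = f(L/D)V²/2g = 14.38 m
Pipe 2: V = 0.09432 m/s, Re = 1.36×10^4, ε/D = 1.79×10^-4, f = 0.02885, h_2 = f(L/D)V²/2g = 0.09389 m
Series → Q common, losses add: H = Σh = 14.47 m

H ≈ 14.5 m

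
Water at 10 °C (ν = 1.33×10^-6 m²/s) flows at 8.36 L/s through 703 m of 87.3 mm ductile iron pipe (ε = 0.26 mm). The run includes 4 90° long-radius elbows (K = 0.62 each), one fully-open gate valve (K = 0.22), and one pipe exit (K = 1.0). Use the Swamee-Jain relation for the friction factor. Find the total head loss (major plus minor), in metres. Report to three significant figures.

H_L ≈ 22.6 m

V = 4Q/(πD²) = 1.397 m/s; V²/2g = 0.09942 m
Re = 9.17×10^4, ε/D = 0.00298 → f = 0.02779 (Swamee-Jain)
Major: h_f = f(L/D)·V²/2g = 0.02779·8053·0.09942 = 22.25 m
Minor: ΣK = 3.70; h_m = ΣK·V²/2g = 0.3679 m
Total H_L = 22.25 + 0.3679 = 22.61 m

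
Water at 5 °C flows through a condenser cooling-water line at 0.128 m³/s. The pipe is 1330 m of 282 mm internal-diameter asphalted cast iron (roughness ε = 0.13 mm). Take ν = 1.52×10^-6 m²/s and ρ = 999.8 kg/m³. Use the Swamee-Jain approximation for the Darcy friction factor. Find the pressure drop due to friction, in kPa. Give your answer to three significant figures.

Δp ≈ 176 kPa

V = 4Q/(πD²) = 4·0.128/(π·0.282²) = 2.049 m/s
Re = VD/ν = 2.049·0.282/1.52×10^-6 = 3.80×10^5 → turbulent
ε/D = 0.13/282 = 4.61×10^-4
Swamee-Jain: f = 0.01781
h_f = f(L/D)V²/(2g) = 0.01781·(1330/0.282)·2.049²/(2·9.81) = 17.98 m
Δp = ρg·h_f = 999.8·9.81·17.98 = 176.3 kPa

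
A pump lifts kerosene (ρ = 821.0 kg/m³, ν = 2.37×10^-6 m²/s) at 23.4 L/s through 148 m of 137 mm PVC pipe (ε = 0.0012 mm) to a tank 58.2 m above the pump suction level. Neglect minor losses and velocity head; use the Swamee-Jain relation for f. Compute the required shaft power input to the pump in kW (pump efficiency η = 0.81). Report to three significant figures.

P_shaft ≈ 14.1 kW

V = 4Q/(πD²) = 1.587 m/s; Re = 9.18×10^4; ε/D = 8.76×10^-6; f = 0.01824
h_f = f(L/D)V²/2g = 2.531 m
Total head H = z + h_f = 58.2 + 2.531 = 60.73 m
P_hyd = ρgQH = 821.0·9.81·0.0234·60.73 = 11.45 kW
P_shaft = P_hyd/η = 11.45/0.81 = 14.13 kW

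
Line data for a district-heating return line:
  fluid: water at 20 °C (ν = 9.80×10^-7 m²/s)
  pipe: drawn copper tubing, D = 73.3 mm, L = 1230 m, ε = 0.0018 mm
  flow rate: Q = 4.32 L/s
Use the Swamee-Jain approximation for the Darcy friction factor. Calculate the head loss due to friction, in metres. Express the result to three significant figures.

V = 4Q/(πD²) = 4·0.00432/(π·0.0733²) = 1.024 m/s
Re = VD/ν = 1.024·0.0733/9.80×10^-7 = 7.66×10^4 → turbulent
ε/D = 0.0018/73.3 = 2.46×10^-5
Swamee-Jain: f = 0.01903
h_f = f(L/D)V²/(2g) = 0.01903·(1230/0.0733)·1.024²/(2·9.81) = 17.06 m

h_f ≈ 17.1 m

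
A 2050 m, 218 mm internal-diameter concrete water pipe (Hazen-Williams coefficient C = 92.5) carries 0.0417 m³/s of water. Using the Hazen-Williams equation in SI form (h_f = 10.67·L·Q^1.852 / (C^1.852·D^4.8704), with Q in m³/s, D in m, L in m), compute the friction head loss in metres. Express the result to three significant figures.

h_f = 10.67·2050·0.0417^1.852 / (92.5^1.852·0.218^4.8704) = 23.18 m

h_f ≈ 23.2 m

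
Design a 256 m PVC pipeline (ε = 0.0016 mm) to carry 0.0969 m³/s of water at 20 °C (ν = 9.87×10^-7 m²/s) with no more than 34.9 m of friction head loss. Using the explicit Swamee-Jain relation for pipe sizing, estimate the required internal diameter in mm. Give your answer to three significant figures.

Swamee-Jain (Type III): D = 0.66·[ε^1.25·(LQ²/(gh_f))^4.75 + ν·Q^9.4·(L/(gh_f))^5.2]^0.04
LQ²/(gh_f) = 0.007021; L/(gh_f) = 0.7477
Term 1 = ε^1.25·(…)^4.75 = 3.35×10^-18; Term 2 = ν·Q^9.4·(…)^5.2 = 6.45×10^-17
D = 0.66·(3.35×10^-18 + 6.45×10^-17)^0.04 = 0.1489 m = 149 mm
Check: V = 5.57 m/s, Re = 8.40×10^5, f = 0.01219, h_f = 33.1 m ≈ 34.9 m ✓

D ≈ 149 mm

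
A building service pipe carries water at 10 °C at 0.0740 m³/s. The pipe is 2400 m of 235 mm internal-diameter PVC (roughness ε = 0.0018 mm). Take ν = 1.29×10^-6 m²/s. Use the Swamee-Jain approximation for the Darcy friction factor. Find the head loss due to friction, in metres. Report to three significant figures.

h_f ≈ 21.8 m

V = 4Q/(πD²) = 4·0.0740/(π·0.235²) = 1.706 m/s
Re = VD/ν = 1.706·0.235/1.29×10^-6 = 3.11×10^5 → turbulent
ε/D = 0.0018/235 = 7.66×10^-6
Swamee-Jain: f = 0.01437
h_f = f(L/D)V²/(2g) = 0.01437·(2400/0.235)·1.706²/(2·9.81) = 21.78 m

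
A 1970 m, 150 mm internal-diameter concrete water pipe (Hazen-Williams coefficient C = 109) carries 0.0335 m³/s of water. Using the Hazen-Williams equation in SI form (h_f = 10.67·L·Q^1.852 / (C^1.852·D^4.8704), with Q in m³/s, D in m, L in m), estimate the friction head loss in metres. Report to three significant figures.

h_f = 10.67·1970·0.0335^1.852 / (109^1.852·0.150^4.8704) = 67.68 m

h_f ≈ 67.7 m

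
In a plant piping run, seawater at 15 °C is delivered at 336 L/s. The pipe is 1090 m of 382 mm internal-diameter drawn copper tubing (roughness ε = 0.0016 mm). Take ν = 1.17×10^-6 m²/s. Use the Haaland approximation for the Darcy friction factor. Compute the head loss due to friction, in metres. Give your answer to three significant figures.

h_f ≈ 14.7 m

V = 4Q/(πD²) = 4·0.336/(π·0.382²) = 2.932 m/s
Re = VD/ν = 2.932·0.382/1.17×10^-6 = 9.57×10^5 → turbulent
ε/D = 0.0016/382 = 4.19×10^-6
Haaland: f = 0.01174
h_f = f(L/D)V²/(2g) = 0.01174·(1090/0.382)·2.932²/(2·9.81) = 14.68 m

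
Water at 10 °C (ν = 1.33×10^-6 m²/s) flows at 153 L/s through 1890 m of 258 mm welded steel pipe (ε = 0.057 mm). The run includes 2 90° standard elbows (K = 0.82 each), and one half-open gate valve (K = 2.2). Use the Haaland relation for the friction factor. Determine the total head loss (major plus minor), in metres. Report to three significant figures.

V = 4Q/(πD²) = 2.927 m/s; V²/2g = 0.4365 m
Re = 5.68×10^5, ε/D = 2.21×10^-4 → f = 0.01533 (Haaland)
Major: h_f = f(L/D)·V²/2g = 0.01533·7326·0.4365 = 49.04 m
Minor: ΣK = 3.84; h_m = ΣK·V²/2g = 1.676 m
Total H_L = 49.04 + 1.676 = 50.72 m

H_L ≈ 50.7 m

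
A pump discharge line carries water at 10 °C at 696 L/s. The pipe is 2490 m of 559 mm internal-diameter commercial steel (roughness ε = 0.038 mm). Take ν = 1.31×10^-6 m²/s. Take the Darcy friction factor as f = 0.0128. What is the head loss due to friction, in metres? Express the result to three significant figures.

h_f ≈ 23.4 m

V = 4Q/(πD²) = 4·0.696/(π·0.559²) = 2.836 m/s
h_f = f(L/D)V²/(2g) = 0.01280·(2490/0.559)·2.836²/(2·9.81) = 23.37 m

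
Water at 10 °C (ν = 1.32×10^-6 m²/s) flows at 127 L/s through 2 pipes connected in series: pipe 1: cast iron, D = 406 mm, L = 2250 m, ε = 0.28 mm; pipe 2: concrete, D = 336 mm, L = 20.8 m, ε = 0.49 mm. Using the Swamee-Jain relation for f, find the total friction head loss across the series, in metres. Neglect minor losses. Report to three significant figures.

Pipe 1: V = 0.9810 m/s, Re = 3.02×10^5, ε/D = 6.90×10^-4, f = 0.01933, h_1 = f(L/D)V²/2g = 5.255 m
Pipe 2: V = 1.432 m/s, Re = 3.65×10^5, ε/D = 0.00146, f = 0.02233, h_2 = f(L/D)V²/2g = 0.1445 m
Series → Q common, losses add: H = Σh = 5.400 m

H ≈ 5.40 m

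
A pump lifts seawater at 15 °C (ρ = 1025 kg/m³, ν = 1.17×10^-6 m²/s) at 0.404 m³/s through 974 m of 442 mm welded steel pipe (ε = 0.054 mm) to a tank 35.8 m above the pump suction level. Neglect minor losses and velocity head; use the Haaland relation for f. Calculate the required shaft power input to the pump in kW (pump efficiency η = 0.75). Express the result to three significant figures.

P_shaft ≈ 251 kW

V = 4Q/(πD²) = 2.633 m/s; Re = 9.95×10^5; ε/D = 1.22×10^-4; f = 0.01365
h_f = f(L/D)V²/2g = 10.63 m
Total head H = z + h_f = 35.8 + 10.63 = 46.43 m
P_hyd = ρgQH = 1025·9.81·0.404·46.43 = 188.6 kW
P_shaft = P_hyd/η = 188.6/0.75 = 251.5 kW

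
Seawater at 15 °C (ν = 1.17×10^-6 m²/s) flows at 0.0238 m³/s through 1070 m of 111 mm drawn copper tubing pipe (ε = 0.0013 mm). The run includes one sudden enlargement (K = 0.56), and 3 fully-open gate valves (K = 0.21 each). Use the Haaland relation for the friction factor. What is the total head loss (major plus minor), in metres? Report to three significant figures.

V = 4Q/(πD²) = 2.459 m/s; V²/2g = 0.3083 m
Re = 2.33×10^5, ε/D = 1.17×10^-5 → f = 0.01512 (Haaland)
Major: h_f = f(L/D)·V²/2g = 0.01512·9640·0.3083 = 44.94 m
Minor: ΣK = 1.19; h_m = ΣK·V²/2g = 0.3669 m
Total H_L = 44.94 + 0.3669 = 45.31 m

H_L ≈ 45.3 m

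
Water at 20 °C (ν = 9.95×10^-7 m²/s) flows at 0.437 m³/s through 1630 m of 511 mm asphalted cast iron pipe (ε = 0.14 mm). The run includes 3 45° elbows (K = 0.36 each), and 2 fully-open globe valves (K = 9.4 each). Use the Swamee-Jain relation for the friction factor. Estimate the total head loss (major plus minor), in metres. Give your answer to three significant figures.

H_L ≈ 16.0 m

V = 4Q/(πD²) = 2.131 m/s; V²/2g = 0.2314 m
Re = 1.09×10^6, ε/D = 2.74×10^-4 → f = 0.01546 (Swamee-Jain)
Major: h_f = f(L/D)·V²/2g = 0.01546·3190·0.2314 = 11.41 m
Minor: ΣK = 19.9; h_m = ΣK·V²/2g = 4.601 m
Total H_L = 11.41 + 4.601 = 16.01 m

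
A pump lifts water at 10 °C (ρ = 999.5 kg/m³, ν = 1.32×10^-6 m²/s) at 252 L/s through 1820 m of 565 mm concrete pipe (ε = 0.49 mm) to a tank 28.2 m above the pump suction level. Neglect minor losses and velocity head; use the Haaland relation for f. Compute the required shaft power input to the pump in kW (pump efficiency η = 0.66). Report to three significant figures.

P_shaft ≈ 118 kW

V = 4Q/(πD²) = 1.005 m/s; Re = 4.30×10^5; ε/D = 8.67×10^-4; f = 0.01968
h_f = f(L/D)V²/2g = 3.264 m
Total head H = z + h_f = 28.2 + 3.264 = 31.46 m
P_hyd = ρgQH = 999.5·9.81·0.252·31.46 = 77.74 kW
P_shaft = P_hyd/η = 77.74/0.66 = 117.8 kW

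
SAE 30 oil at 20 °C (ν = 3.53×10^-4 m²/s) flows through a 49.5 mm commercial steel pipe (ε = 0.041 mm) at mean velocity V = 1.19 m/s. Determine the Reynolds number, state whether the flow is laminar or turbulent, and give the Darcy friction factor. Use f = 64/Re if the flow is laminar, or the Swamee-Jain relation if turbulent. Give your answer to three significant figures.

Re = VD/ν = 1.190·0.0495/3.53×10^-4 = 167
Re < 2300 → laminar → f = 64/Re = 0.3835

Re ≈ 167; laminar; f = 64/Re ≈ 0.384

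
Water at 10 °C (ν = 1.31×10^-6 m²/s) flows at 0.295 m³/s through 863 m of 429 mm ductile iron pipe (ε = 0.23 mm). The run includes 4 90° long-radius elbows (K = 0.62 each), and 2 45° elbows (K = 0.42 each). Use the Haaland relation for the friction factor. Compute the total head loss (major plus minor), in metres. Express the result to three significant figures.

H_L ≈ 8.23 m

V = 4Q/(πD²) = 2.041 m/s; V²/2g = 0.2123 m
Re = 6.68×10^5, ε/D = 5.36×10^-4 → f = 0.01761 (Haaland)
Major: h_f = f(L/D)·V²/2g = 0.01761·2012·0.2123 = 7.521 m
Minor: ΣK = 3.32; h_m = ΣK·V²/2g = 0.7048 m
Total H_L = 7.521 + 0.7048 = 8.226 m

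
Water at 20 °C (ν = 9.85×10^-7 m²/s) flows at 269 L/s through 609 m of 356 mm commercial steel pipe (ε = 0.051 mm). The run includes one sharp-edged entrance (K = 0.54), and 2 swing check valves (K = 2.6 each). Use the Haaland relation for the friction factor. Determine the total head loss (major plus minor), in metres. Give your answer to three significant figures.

H_L ≈ 11.0 m

V = 4Q/(πD²) = 2.702 m/s; V²/2g = 0.3722 m
Re = 9.77×10^5, ε/D = 1.43×10^-4 → f = 0.01394 (Haaland)
Major: h_f = f(L/D)·V²/2g = 0.01394·1711·0.3722 = 8.879 m
Minor: ΣK = 5.74; h_m = ΣK·V²/2g = 2.137 m
Total H_L = 8.879 + 2.137 = 11.02 m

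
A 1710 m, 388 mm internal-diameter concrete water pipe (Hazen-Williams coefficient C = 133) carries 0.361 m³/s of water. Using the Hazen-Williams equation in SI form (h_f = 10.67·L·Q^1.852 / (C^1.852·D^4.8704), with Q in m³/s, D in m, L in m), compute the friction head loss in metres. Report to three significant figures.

h_f = 10.67·1710·0.361^1.852 / (133^1.852·0.388^4.8704) = 32.42 m

h_f ≈ 32.4 m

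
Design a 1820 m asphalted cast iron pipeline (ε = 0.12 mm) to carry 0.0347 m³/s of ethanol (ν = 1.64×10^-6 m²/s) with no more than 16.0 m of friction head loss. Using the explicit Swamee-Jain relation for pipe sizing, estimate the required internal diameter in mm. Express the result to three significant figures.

D ≈ 190 mm

Swamee-Jain (Type III): D = 0.66·[ε^1.25·(LQ²/(gh_f))^4.75 + ν·Q^9.4·(L/(gh_f))^5.2]^0.04
LQ²/(gh_f) = 0.01396; L/(gh_f) = 11.60
Term 1 = ε^1.25·(…)^4.75 = 1.94×10^-14; Term 2 = ν·Q^9.4·(…)^5.2 = 1.07×10^-14
D = 0.66·(1.94×10^-14 + 1.07×10^-14)^0.04 = 0.1900 m = 190 mm
Check: V = 1.22 m/s, Re = 1.42×10^5, f = 0.02020, h_f = 14.8 m ≈ 16.0 m ✓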